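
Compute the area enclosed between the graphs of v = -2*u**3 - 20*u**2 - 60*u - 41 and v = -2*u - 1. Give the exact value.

Set the curves equal: -2*u**3 - 20*u**2 - 60*u - 41 = -2*u - 1, so -2*u**3 - 20*u**2 - 58*u - 40 = 0, which factors as -2*(u + 1)*(u + 4)*(u + 5) = 0. The curves meet at u = -5, -4, -1.
On [-5, -4], v = -2*u - 1 is on top; that piece has area ∫[-5,-4] (-(-2*u**3 - 20*u**2 - 58*u - 40)) du = 7/6.
On [-4, -1], v = -2*u**3 - 20*u**2 - 60*u - 41 is on top; that piece has area ∫[-4,-1] (-2*u**3 - 20*u**2 - 58*u - 40) du = 45/2.
Total enclosed area = 7/6 + 45/2 = 71/3.

71/3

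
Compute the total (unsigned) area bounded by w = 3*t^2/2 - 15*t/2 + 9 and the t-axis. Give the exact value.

The curve meets the t-axis where 3*t^2/2 - 15*t/2 + 9 = 0, i.e. 3*(t - 3)*(t - 2)/2 = 0, at t = 2, 3.
On [2, 3] the curve lies below the axis; ∫[2,3] (3*t^2/2 - 15*t/2 + 9) dt = -1/4, giving area 1/4.

1/4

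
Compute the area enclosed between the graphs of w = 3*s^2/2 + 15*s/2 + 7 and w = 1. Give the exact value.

Set the curves equal: 3*s^2/2 + 15*s/2 + 7 = 1, so 3*s^2/2 + 15*s/2 + 6 = 0, which factors as 3*(s + 1)*(s + 4)/2 = 0. The curves meet at s = -4, -1.
On [-4, -1], w = 1 is on top; that piece has area ∫[-4,-1] (-(3*s^2/2 + 15*s/2 + 6)) ds = 27/4.

27/4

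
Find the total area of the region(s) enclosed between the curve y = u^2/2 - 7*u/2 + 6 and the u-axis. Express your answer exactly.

The curve meets the u-axis where u^2/2 - 7*u/2 + 6 = 0, i.e. (u - 4)*(u - 3)/2 = 0, at u = 3, 4.
On [3, 4] the curve lies below the axis; ∫[3,4] (u^2/2 - 7*u/2 + 6) du = -1/12, giving area 1/12.

1/12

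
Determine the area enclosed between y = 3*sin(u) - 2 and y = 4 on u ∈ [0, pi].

-6 + 6*pi

On [0, pi], (3*sin(u) - 2) - (4) = 3*sin(u) - 6 is ≤ 0 throughout, so the area is a single integral of |3*sin(u) - 6|.
∫[0,pi] (3*sin(u) - 6) du = 6 - 6*pi; the area of that piece is -6 + 6*pi.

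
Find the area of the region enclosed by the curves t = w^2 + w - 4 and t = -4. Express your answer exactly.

Both boundary curves give t as a function of w, so integrate with respect to w. Setting them equal: w^2 + w = 0, i.e. w*(w + 1) = 0, so they meet at w = -1, 0.
For w in [-1, 0], t = w^2 + w - 4 is on the left; area = ∫[-1,0] (-(w^2 + w)) dw = 1/6.

1/6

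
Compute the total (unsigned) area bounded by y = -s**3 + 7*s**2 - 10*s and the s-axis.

253/12

The curve meets the s-axis where -s**3 + 7*s**2 - 10*s = 0, i.e. -s*(s - 5)*(s - 2) = 0, at s = 0, 2, 5.
On [0, 2] the curve lies below the axis; ∫[0,2] (-s**3 + 7*s**2 - 10*s) ds = -16/3, giving area 16/3.
On [2, 5] the curve lies above the axis; ∫[2,5] (-s**3 + 7*s**2 - 10*s) ds = 63/4, giving area 63/4.
Total area = 16/3 + 63/4 = 253/12.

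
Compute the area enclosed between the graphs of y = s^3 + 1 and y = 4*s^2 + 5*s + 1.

Set the curves equal: s^3 + 1 = 4*s^2 + 5*s + 1, so s^3 - 4*s^2 - 5*s = 0, which factors as s*(s - 5)*(s + 1) = 0. The curves meet at s = -1, 0, 5.
On [-1, 0], y = s^3 + 1 is on top; that piece has area ∫[-1,0] (s^3 - 4*s^2 - 5*s) ds = 11/12.
On [0, 5], y = 4*s^2 + 5*s + 1 is on top; that piece has area ∫[0,5] (-(s^3 - 4*s^2 - 5*s)) ds = 875/12.
Total enclosed area = 11/12 + 875/12 = 443/6.

443/6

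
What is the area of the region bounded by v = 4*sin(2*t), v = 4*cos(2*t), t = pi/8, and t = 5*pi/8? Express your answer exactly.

On [pi/8, 5*pi/8], (4*sin(2*t)) - (4*cos(2*t)) = 4*sin(2*t) - 4*cos(2*t) is ≥ 0 throughout, so the area is a single integral of |4*sin(2*t) - 4*cos(2*t)|.
∫[pi/8,5*pi/8] (4*sin(2*t) - 4*cos(2*t)) dt = 4*sqrt(2).

4*sqrt(2)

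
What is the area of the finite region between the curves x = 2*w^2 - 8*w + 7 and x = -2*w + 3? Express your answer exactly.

Both boundary curves give x as a function of w, so integrate with respect to w. Setting them equal: 2*w^2 - 6*w + 4 = 0, i.e. 2*(w - 2)*(w - 1) = 0, so they meet at w = 1, 2.
For w in [1, 2], x = 2*w^2 - 8*w + 7 is on the left; area = ∫[1,2] (-(2*w^2 - 6*w + 4)) dw = 1/3.

1/3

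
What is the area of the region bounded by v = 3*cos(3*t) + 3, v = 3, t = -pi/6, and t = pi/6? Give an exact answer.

2

On [-pi/6, pi/6], (3*cos(3*t) + 3) - (3) = 3*cos(3*t) is ≥ 0 throughout, so the area is a single integral of |3*cos(3*t)|.
∫[-pi/6,pi/6] (3*cos(3*t)) dt = 2.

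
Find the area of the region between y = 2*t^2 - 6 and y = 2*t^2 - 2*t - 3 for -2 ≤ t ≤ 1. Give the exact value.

On [-2, 1], (2*t^2 - 6) - (2*t^2 - 2*t - 3) = 2*t - 3 is ≤ 0 throughout, so the area is a single integral of |2*t - 3|.
∫[-2,1] (2*t - 3) dt = -12; the area of that piece is 12.

12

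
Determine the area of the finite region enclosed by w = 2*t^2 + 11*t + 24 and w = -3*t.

1/3

Set the curves equal: 2*t^2 + 11*t + 24 = -3*t, so 2*t^2 + 14*t + 24 = 0, which factors as 2*(t + 3)*(t + 4) = 0. The curves meet at t = -4, -3.
On [-4, -3], w = -3*t is on top; that piece has area ∫[-4,-3] (-(2*t^2 + 14*t + 24)) dt = 1/3.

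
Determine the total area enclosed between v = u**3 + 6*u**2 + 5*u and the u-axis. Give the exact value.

The curve meets the u-axis where u**3 + 6*u**2 + 5*u = 0, i.e. u*(u + 1)*(u + 5) = 0, at u = -5, -1, 0.
On [-5, -1] the curve lies above the axis; ∫[-5,-1] (u**3 + 6*u**2 + 5*u) du = 32, giving area 32.
On [-1, 0] the curve lies below the axis; ∫[-1,0] (u**3 + 6*u**2 + 5*u) du = -3/4, giving area 3/4.
Total area = 32 + 3/4 = 131/4.

131/4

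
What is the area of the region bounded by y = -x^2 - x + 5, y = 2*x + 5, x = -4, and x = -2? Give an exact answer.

3

The difference (-x^2 - x + 5) - (2*x + 5) = -x^2 - 3*x changes sign at x = -3 inside [-4, -2], so split the integral there.
∫[-4,-3] (-x^2 - 3*x) dx = -11/6; the area of that piece is 11/6.
∫[-3,-2] (-x^2 - 3*x) dx = 7/6.
Total area = 11/6 + 7/6 = 3.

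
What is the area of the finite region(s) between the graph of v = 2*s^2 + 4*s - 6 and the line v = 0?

The curve meets the s-axis where 2*s^2 + 4*s - 6 = 0, i.e. 2*(s - 1)*(s + 3) = 0, at s = -3, 1.
On [-3, 1] the curve lies below the axis; ∫[-3,1] (2*s^2 + 4*s - 6) ds = -64/3, giving area 64/3.

64/3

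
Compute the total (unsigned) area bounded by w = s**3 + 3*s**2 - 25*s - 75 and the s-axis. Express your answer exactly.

524

The curve meets the s-axis where s**3 + 3*s**2 - 25*s - 75 = 0, i.e. (s - 5)*(s + 3)*(s + 5) = 0, at s = -5, -3, 5.
On [-5, -3] the curve lies above the axis; ∫[-5,-3] (s**3 + 3*s**2 - 25*s - 75) ds = 12, giving area 12.
On [-3, 5] the curve lies below the axis; ∫[-3,5] (s**3 + 3*s**2 - 25*s - 75) ds = -512, giving area 512.
Total area = 12 + 512 = 524.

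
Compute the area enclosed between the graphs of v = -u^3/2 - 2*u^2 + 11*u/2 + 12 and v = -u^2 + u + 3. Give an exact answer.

Set the curves equal: -u^3/2 - 2*u^2 + 11*u/2 + 12 = -u^2 + u + 3, so -u^3/2 - u^2 + 9*u/2 + 9 = 0, which factors as -(u - 3)*(u + 2)*(u + 3)/2 = 0. The curves meet at u = -3, -2, 3.
On [-3, -2], v = -u^2 + u + 3 is on top; that piece has area ∫[-3,-2] (-(-u^3/2 - u^2 + 9*u/2 + 9)) du = 11/24.
On [-2, 3], v = -u^3/2 - 2*u^2 + 11*u/2 + 12 is on top; that piece has area ∫[-2,3] (-u^3/2 - u^2 + 9*u/2 + 9) du = 875/24.
Total enclosed area = 11/24 + 875/24 = 443/12.

443/12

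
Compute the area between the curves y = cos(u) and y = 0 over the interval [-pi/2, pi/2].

On [-pi/2, pi/2], (cos(u)) - (0) = cos(u) is ≥ 0 throughout, so the area is a single integral of |cos(u)|.
∫[-pi/2,pi/2] (cos(u)) du = 2.

2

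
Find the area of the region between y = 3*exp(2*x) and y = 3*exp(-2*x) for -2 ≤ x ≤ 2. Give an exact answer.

-6 + 3*exp(-4) + 3*exp(4)

The difference (3*exp(2*x)) - (3*exp(-2*x)) = 3*exp(2*x) - 3*exp(-2*x) changes sign at x = 0 inside [-2, 2], so split the integral there.
∫[-2,0] (3*exp(2*x) - 3*exp(-2*x)) dx = -3*exp(4)/2 - 3*exp(-4)/2 + 3; the area of that piece is -3 + 3*exp(-4)/2 + 3*exp(4)/2.
∫[0,2] (3*exp(2*x) - 3*exp(-2*x)) dx = -3 + 3*exp(-4)/2 + 3*exp(4)/2.
Total area = (-3 + 3*exp(-4)/2 + 3*exp(4)/2) + (-3 + 3*exp(-4)/2 + 3*exp(4)/2) = -6 + 3*exp(-4) + 3*exp(4).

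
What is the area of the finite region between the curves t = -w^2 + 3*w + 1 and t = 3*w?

Both boundary curves give t as a function of w, so integrate with respect to w. Setting them equal: -w^2 + 1 = 0, i.e. -(w - 1)*(w + 1) = 0, so they meet at w = -1, 1.
For w in [-1, 1], t = -w^2 + 3*w + 1 is on the right; area = ∫[-1,1] (-w^2 + 1) dw = 4/3.

4/3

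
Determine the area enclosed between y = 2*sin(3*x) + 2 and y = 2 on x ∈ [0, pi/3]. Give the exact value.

4/3

On [0, pi/3], (2*sin(3*x) + 2) - (2) = 2*sin(3*x) is ≥ 0 throughout, so the area is a single integral of |2*sin(3*x)|.
∫[0,pi/3] (2*sin(3*x)) dx = 4/3.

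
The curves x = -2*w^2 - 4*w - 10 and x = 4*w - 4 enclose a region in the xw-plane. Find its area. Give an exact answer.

Both boundary curves give x as a function of w, so integrate with respect to w. Setting them equal: -2*w^2 - 8*w - 6 = 0, i.e. -2*(w + 1)*(w + 3) = 0, so they meet at w = -3, -1.
For w in [-3, -1], x = -2*w^2 - 4*w - 10 is on the right; area = ∫[-3,-1] (-2*w^2 - 8*w - 6) dw = 8/3.

8/3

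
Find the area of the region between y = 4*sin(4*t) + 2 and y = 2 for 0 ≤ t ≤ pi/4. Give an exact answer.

On [0, pi/4], (4*sin(4*t) + 2) - (2) = 4*sin(4*t) is ≥ 0 throughout, so the area is a single integral of |4*sin(4*t)|.
∫[0,pi/4] (4*sin(4*t)) dt = 2.

2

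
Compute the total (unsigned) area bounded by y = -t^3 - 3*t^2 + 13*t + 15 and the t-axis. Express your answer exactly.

The curve meets the t-axis where -t^3 - 3*t^2 + 13*t + 15 = 0, i.e. -(t - 3)*(t + 1)*(t + 5) = 0, at t = -5, -1, 3.
On [-5, -1] the curve lies below the axis; ∫[-5,-1] (-t^3 - 3*t^2 + 13*t + 15) dt = -64, giving area 64.
On [-1, 3] the curve lies above the axis; ∫[-1,3] (-t^3 - 3*t^2 + 13*t + 15) dt = 64, giving area 64.
Total area = 64 + 64 = 128.

128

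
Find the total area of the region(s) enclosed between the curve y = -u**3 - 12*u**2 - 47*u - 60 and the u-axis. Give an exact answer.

The curve meets the u-axis where -u**3 - 12*u**2 - 47*u - 60 = 0, i.e. -(u + 3)*(u + 4)*(u + 5) = 0, at u = -5, -4, -3.
On [-5, -4] the curve lies below the axis; ∫[-5,-4] (-u**3 - 12*u**2 - 47*u - 60) du = -1/4, giving area 1/4.
On [-4, -3] the curve lies above the axis; ∫[-4,-3] (-u**3 - 12*u**2 - 47*u - 60) du = 1/4, giving area 1/4.
Total area = 1/4 + 1/4 = 1/2.

1/2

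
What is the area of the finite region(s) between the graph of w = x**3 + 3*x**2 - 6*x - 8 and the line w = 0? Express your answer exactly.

81/2

The curve meets the x-axis where x**3 + 3*x**2 - 6*x - 8 = 0, i.e. (x - 2)*(x + 1)*(x + 4) = 0, at x = -4, -1, 2.
On [-4, -1] the curve lies above the axis; ∫[-4,-1] (x**3 + 3*x**2 - 6*x - 8) dx = 81/4, giving area 81/4.
On [-1, 2] the curve lies below the axis; ∫[-1,2] (x**3 + 3*x**2 - 6*x - 8) dx = -81/4, giving area 81/4.
Total area = 81/4 + 81/4 = 81/2.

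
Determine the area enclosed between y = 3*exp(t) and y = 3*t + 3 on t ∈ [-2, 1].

On [-2, 1], (3*exp(t)) - (3*t + 3) = -3*t + 3*exp(t) - 3 is ≥ 0 throughout, so the area is a single integral of |-3*t + 3*exp(t) - 3|.
∫[-2,1] (-3*t + 3*exp(t) - 3) dt = -9/2 - 3*exp(-2) + 3*exp(1).

-9/2 - 3*exp(-2) + 3*exp(1)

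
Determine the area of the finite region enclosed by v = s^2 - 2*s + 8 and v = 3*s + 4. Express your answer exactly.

9/2

Set the curves equal: s^2 - 2*s + 8 = 3*s + 4, so s^2 - 5*s + 4 = 0, which factors as (s - 4)*(s - 1) = 0. The curves meet at s = 1, 4.
On [1, 4], v = 3*s + 4 is on top; that piece has area ∫[1,4] (-(s^2 - 5*s + 4)) ds = 9/2.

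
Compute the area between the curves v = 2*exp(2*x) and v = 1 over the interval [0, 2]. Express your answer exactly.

On [0, 2], (2*exp(2*x)) - (1) = 2*exp(2*x) - 1 is ≥ 0 throughout, so the area is a single integral of |2*exp(2*x) - 1|.
∫[0,2] (2*exp(2*x) - 1) dx = -3 + exp(4).

-3 + exp(4)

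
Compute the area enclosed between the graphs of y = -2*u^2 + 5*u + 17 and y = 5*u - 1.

72

Set the curves equal: -2*u^2 + 5*u + 17 = 5*u - 1, so -2*u^2 + 18 = 0, which factors as -2*(u - 3)*(u + 3) = 0. The curves meet at u = -3, 3.
On [-3, 3], y = -2*u^2 + 5*u + 17 is on top; that piece has area ∫[-3,3] (-2*u^2 + 18) du = 72.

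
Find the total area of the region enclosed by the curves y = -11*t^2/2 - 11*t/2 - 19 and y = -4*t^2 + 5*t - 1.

Set the curves equal: -11*t^2/2 - 11*t/2 - 19 = -4*t^2 + 5*t - 1, so -3*t^2/2 - 21*t/2 - 18 = 0, which factors as -3*(t + 3)*(t + 4)/2 = 0. The curves meet at t = -4, -3.
On [-4, -3], y = -11*t^2/2 - 11*t/2 - 19 is on top; that piece has area ∫[-4,-3] (-3*t^2/2 - 21*t/2 - 18) dt = 1/4.

1/4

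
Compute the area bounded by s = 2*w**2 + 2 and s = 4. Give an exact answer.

Both boundary curves give s as a function of w, so integrate with respect to w. Setting them equal: 2*w**2 - 2 = 0, i.e. 2*(w - 1)*(w + 1) = 0, so they meet at w = -1, 1.
For w in [-1, 1], s = 2*w**2 + 2 is on the left; area = ∫[-1,1] (-(2*w**2 - 2)) dw = 8/3.

8/3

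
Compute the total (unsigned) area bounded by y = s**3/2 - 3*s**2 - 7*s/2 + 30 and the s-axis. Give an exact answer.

The curve meets the s-axis where s**3/2 - 3*s**2 - 7*s/2 + 30 = 0, i.e. (s - 5)*(s - 4)*(s + 3)/2 = 0, at s = -3, 4, 5.
On [-3, 4] the curve lies above the axis; ∫[-3,4] (s**3/2 - 3*s**2 - 7*s/2 + 30) ds = 1029/8, giving area 1029/8.
On [4, 5] the curve lies below the axis; ∫[4,5] (s**3/2 - 3*s**2 - 7*s/2 + 30) ds = -5/8, giving area 5/8.
Total area = 1029/8 + 5/8 = 517/4.

517/4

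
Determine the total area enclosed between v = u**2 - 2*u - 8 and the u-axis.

The curve meets the u-axis where u**2 - 2*u - 8 = 0, i.e. (u - 4)*(u + 2) = 0, at u = -2, 4.
On [-2, 4] the curve lies below the axis; ∫[-2,4] (u**2 - 2*u - 8) du = -36, giving area 36.

36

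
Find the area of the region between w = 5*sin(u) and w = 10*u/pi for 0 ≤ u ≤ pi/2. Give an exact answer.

5 - 5*pi/4

On [0, pi/2], (5*sin(u)) - (10*u/pi) = -10*u/pi + 5*sin(u) is ≥ 0 throughout, so the area is a single integral of |-10*u/pi + 5*sin(u)|.
∫[0,pi/2] (-10*u/pi + 5*sin(u)) du = 5 - 5*pi/4.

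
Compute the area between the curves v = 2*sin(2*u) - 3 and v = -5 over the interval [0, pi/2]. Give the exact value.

2 + pi

On [0, pi/2], (2*sin(2*u) - 3) - (-5) = 2*sin(2*u) + 2 is ≥ 0 throughout, so the area is a single integral of |2*sin(2*u) + 2|.
∫[0,pi/2] (2*sin(2*u) + 2) du = 2 + pi.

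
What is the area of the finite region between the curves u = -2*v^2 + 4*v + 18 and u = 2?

Both boundary curves give u as a function of v, so integrate with respect to v. Setting them equal: -2*v^2 + 4*v + 16 = 0, i.e. -2*(v - 4)*(v + 2) = 0, so they meet at v = -2, 4.
For v in [-2, 4], u = -2*v^2 + 4*v + 18 is on the right; area = ∫[-2,4] (-2*v^2 + 4*v + 16) dv = 72.

72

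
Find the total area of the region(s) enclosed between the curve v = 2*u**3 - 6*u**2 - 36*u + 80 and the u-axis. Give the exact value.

999/2

The curve meets the u-axis where 2*u**3 - 6*u**2 - 36*u + 80 = 0, i.e. 2*(u - 5)*(u - 2)*(u + 4) = 0, at u = -4, 2, 5.
On [-4, 2] the curve lies above the axis; ∫[-4,2] (2*u**3 - 6*u**2 - 36*u + 80) du = 432, giving area 432.
On [2, 5] the curve lies below the axis; ∫[2,5] (2*u**3 - 6*u**2 - 36*u + 80) du = -135/2, giving area 135/2.
Total area = 432 + 135/2 = 999/2.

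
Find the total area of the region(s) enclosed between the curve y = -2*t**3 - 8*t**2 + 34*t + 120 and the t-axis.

The curve meets the t-axis where -2*t**3 - 8*t**2 + 34*t + 120 = 0, i.e. -2*(t - 4)*(t + 3)*(t + 5) = 0, at t = -5, -3, 4.
On [-5, -3] the curve lies below the axis; ∫[-5,-3] (-2*t**3 - 8*t**2 + 34*t + 120) dt = -64/3, giving area 64/3.
On [-3, 4] the curve lies above the axis; ∫[-3,4] (-2*t**3 - 8*t**2 + 34*t + 120) dt = 3773/6, giving area 3773/6.
Total area = 64/3 + 3773/6 = 3901/6.

3901/6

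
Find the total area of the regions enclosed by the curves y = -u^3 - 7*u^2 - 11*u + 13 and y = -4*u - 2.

148/3

Set the curves equal: -u^3 - 7*u^2 - 11*u + 13 = -4*u - 2, so -u^3 - 7*u^2 - 7*u + 15 = 0, which factors as -(u - 1)*(u + 3)*(u + 5) = 0. The curves meet at u = -5, -3, 1.
On [-5, -3], y = -4*u - 2 is on top; that piece has area ∫[-5,-3] (-(-u^3 - 7*u^2 - 7*u + 15)) du = 20/3.
On [-3, 1], y = -u^3 - 7*u^2 - 11*u + 13 is on top; that piece has area ∫[-3,1] (-u^3 - 7*u^2 - 7*u + 15) du = 128/3.
Total enclosed area = 20/3 + 128/3 = 148/3.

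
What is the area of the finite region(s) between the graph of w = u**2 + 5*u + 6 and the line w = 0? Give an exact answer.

1/6

The curve meets the u-axis where u**2 + 5*u + 6 = 0, i.e. (u + 2)*(u + 3) = 0, at u = -3, -2.
On [-3, -2] the curve lies below the axis; ∫[-3,-2] (u**2 + 5*u + 6) du = -1/6, giving area 1/6.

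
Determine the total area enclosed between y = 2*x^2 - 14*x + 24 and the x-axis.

The curve meets the x-axis where 2*x^2 - 14*x + 24 = 0, i.e. 2*(x - 4)*(x - 3) = 0, at x = 3, 4.
On [3, 4] the curve lies below the axis; ∫[3,4] (2*x^2 - 14*x + 24) dx = -1/3, giving area 1/3.

1/3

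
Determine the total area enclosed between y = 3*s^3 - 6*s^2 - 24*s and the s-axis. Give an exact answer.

The curve meets the s-axis where 3*s^3 - 6*s^2 - 24*s = 0, i.e. 3*s*(s - 4)*(s + 2) = 0, at s = -2, 0, 4.
On [-2, 0] the curve lies above the axis; ∫[-2,0] (3*s^3 - 6*s^2 - 24*s) ds = 20, giving area 20.
On [0, 4] the curve lies below the axis; ∫[0,4] (3*s^3 - 6*s^2 - 24*s) ds = -128, giving area 128.
Total area = 20 + 128 = 148.

148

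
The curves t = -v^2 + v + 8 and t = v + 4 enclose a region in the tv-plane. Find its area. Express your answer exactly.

32/3

Both boundary curves give t as a function of v, so integrate with respect to v. Setting them equal: -v^2 + 4 = 0, i.e. -(v - 2)*(v + 2) = 0, so they meet at v = -2, 2.
For v in [-2, 2], t = -v^2 + v + 8 is on the right; area = ∫[-2,2] (-v^2 + 4) dv = 32/3.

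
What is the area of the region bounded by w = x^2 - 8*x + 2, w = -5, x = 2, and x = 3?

20/3

On [2, 3], (x^2 - 8*x + 2) - (-5) = x^2 - 8*x + 7 is ≤ 0 throughout, so the area is a single integral of |x^2 - 8*x + 7|.
∫[2,3] (x^2 - 8*x + 7) dx = -20/3; the area of that piece is 20/3.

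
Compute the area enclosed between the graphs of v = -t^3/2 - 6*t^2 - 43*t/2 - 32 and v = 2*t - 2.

Set the curves equal: -t^3/2 - 6*t^2 - 43*t/2 - 32 = 2*t - 2, so -t^3/2 - 6*t^2 - 47*t/2 - 30 = 0, which factors as -(t + 3)*(t + 4)*(t + 5)/2 = 0. The curves meet at t = -5, -4, -3.
On [-5, -4], v = 2*t - 2 is on top; that piece has area ∫[-5,-4] (-(-t^3/2 - 6*t^2 - 47*t/2 - 30)) dt = 1/8.
On [-4, -3], v = -t^3/2 - 6*t^2 - 43*t/2 - 32 is on top; that piece has area ∫[-4,-3] (-t^3/2 - 6*t^2 - 47*t/2 - 30) dt = 1/8.
Total enclosed area = 1/8 + 1/8 = 1/4.

1/4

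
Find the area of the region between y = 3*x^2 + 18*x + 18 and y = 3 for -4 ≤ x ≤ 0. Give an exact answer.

34

The difference (3*x^2 + 18*x + 18) - (3) = 3*x^2 + 18*x + 15 changes sign at x = -1 inside [-4, 0], so split the integral there.
∫[-4,-1] (3*x^2 + 18*x + 15) dx = -27; the area of that piece is 27.
∫[-1,0] (3*x^2 + 18*x + 15) dx = 7.
Total area = 27 + 7 = 34.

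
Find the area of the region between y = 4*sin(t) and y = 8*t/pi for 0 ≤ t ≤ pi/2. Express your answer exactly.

4 - pi

On [0, pi/2], (4*sin(t)) - (8*t/pi) = -8*t/pi + 4*sin(t) is ≥ 0 throughout, so the area is a single integral of |-8*t/pi + 4*sin(t)|.
∫[0,pi/2] (-8*t/pi + 4*sin(t)) dt = 4 - pi.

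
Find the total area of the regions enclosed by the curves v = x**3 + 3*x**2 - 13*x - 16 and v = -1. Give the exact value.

Set the curves equal: x**3 + 3*x**2 - 13*x - 16 = -1, so x**3 + 3*x**2 - 13*x - 15 = 0, which factors as (x - 3)*(x + 1)*(x + 5) = 0. The curves meet at x = -5, -1, 3.
On [-5, -1], v = x**3 + 3*x**2 - 13*x - 16 is on top; that piece has area ∫[-5,-1] (x**3 + 3*x**2 - 13*x - 15) dx = 64.
On [-1, 3], v = -1 is on top; that piece has area ∫[-1,3] (-(x**3 + 3*x**2 - 13*x - 15)) dx = 64.
Total enclosed area = 64 + 64 = 128.

128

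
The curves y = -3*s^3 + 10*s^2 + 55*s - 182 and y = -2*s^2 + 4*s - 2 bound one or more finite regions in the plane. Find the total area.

3901/4

Set the curves equal: -3*s^3 + 10*s^2 + 55*s - 182 = -2*s^2 + 4*s - 2, so -3*s^3 + 12*s^2 + 51*s - 180 = 0, which factors as -3*(s - 5)*(s - 3)*(s + 4) = 0. The curves meet at s = -4, 3, 5.
On [-4, 3], y = -2*s^2 + 4*s - 2 is on top; that piece has area ∫[-4,3] (-(-3*s^3 + 12*s^2 + 51*s - 180)) ds = 3773/4.
On [3, 5], y = -3*s^3 + 10*s^2 + 55*s - 182 is on top; that piece has area ∫[3,5] (-3*s^3 + 12*s^2 + 51*s - 180) ds = 32.
Total enclosed area = 3773/4 + 32 = 3901/4.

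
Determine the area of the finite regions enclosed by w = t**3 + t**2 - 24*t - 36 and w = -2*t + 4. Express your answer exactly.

3901/12

Set the curves equal: t**3 + t**2 - 24*t - 36 = -2*t + 4, so t**3 + t**2 - 22*t - 40 = 0, which factors as (t - 5)*(t + 2)*(t + 4) = 0. The curves meet at t = -4, -2, 5.
On [-4, -2], w = t**3 + t**2 - 24*t - 36 is on top; that piece has area ∫[-4,-2] (t**3 + t**2 - 22*t - 40) dt = 32/3.
On [-2, 5], w = -2*t + 4 is on top; that piece has area ∫[-2,5] (-(t**3 + t**2 - 22*t - 40)) dt = 3773/12.
Total enclosed area = 32/3 + 3773/12 = 3901/12.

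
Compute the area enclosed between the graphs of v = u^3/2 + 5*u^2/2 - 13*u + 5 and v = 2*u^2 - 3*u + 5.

2521/24

Set the curves equal: u^3/2 + 5*u^2/2 - 13*u + 5 = 2*u^2 - 3*u + 5, so u^3/2 + u^2/2 - 10*u = 0, which factors as u*(u - 4)*(u + 5)/2 = 0. The curves meet at u = -5, 0, 4.
On [-5, 0], v = u^3/2 + 5*u^2/2 - 13*u + 5 is on top; that piece has area ∫[-5,0] (u^3/2 + u^2/2 - 10*u) du = 1625/24.
On [0, 4], v = 2*u^2 - 3*u + 5 is on top; that piece has area ∫[0,4] (-(u^3/2 + u^2/2 - 10*u)) du = 112/3.
Total enclosed area = 1625/24 + 112/3 = 2521/24.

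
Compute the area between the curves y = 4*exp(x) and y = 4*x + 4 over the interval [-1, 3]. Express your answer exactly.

-32 - 4*exp(-1) + 4*exp(3)

On [-1, 3], (4*exp(x)) - (4*x + 4) = -4*x + 4*exp(x) - 4 is ≥ 0 throughout, so the area is a single integral of |-4*x + 4*exp(x) - 4|.
∫[-1,3] (-4*x + 4*exp(x) - 4) dx = -32 - 4*exp(-1) + 4*exp(3).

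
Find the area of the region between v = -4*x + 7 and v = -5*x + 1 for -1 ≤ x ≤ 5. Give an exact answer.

48

On [-1, 5], (-4*x + 7) - (-5*x + 1) = x + 6 is ≥ 0 throughout, so the area is a single integral of |x + 6|.
∫[-1,5] (x + 6) dx = 48.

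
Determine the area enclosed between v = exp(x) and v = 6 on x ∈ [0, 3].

The difference (exp(x)) - (6) = exp(x) - 6 changes sign at x = log(6) inside [0, 3], so split the integral there.
∫[0,log(6)] (exp(x) - 6) dx = 5 - log(46656); the area of that piece is -5 + log(46656).
∫[log(6),3] (exp(x) - 6) dx = -24 + 6*log(6) + exp(3).
Total area = (-5 + log(46656)) + (-24 + 6*log(6) + exp(3)) = -29 + exp(3) + 12*log(6).

-29 + exp(3) + 12*log(6)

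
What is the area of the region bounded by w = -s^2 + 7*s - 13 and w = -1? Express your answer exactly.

Set the curves equal: -s^2 + 7*s - 13 = -1, so -s^2 + 7*s - 12 = 0, which factors as -(s - 4)*(s - 3) = 0. The curves meet at s = 3, 4.
On [3, 4], w = -s^2 + 7*s - 13 is on top; that piece has area ∫[3,4] (-s^2 + 7*s - 12) ds = 1/6.

1/6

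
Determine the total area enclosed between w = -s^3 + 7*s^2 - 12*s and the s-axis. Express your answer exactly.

71/6

The curve meets the s-axis where -s^3 + 7*s^2 - 12*s = 0, i.e. -s*(s - 4)*(s - 3) = 0, at s = 0, 3, 4.
On [0, 3] the curve lies below the axis; ∫[0,3] (-s^3 + 7*s^2 - 12*s) ds = -45/4, giving area 45/4.
On [3, 4] the curve lies above the axis; ∫[3,4] (-s^3 + 7*s^2 - 12*s) ds = 7/12, giving area 7/12.
Total area = 45/4 + 7/12 = 71/6.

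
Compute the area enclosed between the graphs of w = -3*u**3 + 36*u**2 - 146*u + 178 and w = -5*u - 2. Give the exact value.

3/2

Set the curves equal: -3*u**3 + 36*u**2 - 146*u + 178 = -5*u - 2, so -3*u**3 + 36*u**2 - 141*u + 180 = 0, which factors as -3*(u - 5)*(u - 4)*(u - 3) = 0. The curves meet at u = 3, 4, 5.
On [3, 4], w = -5*u - 2 is on top; that piece has area ∫[3,4] (-(-3*u**3 + 36*u**2 - 141*u + 180)) du = 3/4.
On [4, 5], w = -3*u**3 + 36*u**2 - 146*u + 178 is on top; that piece has area ∫[4,5] (-3*u**3 + 36*u**2 - 141*u + 180) du = 3/4.
Total enclosed area = 3/4 + 3/4 = 3/2.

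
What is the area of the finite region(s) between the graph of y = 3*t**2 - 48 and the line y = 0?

The curve meets the t-axis where 3*t**2 - 48 = 0, i.e. 3*(t - 4)*(t + 4) = 0, at t = -4, 4.
On [-4, 4] the curve lies below the axis; ∫[-4,4] (3*t**2 - 48) dt = -256, giving area 256.

256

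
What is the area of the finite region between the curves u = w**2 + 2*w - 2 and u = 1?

Both boundary curves give u as a function of w, so integrate with respect to w. Setting them equal: w**2 + 2*w - 3 = 0, i.e. (w - 1)*(w + 3) = 0, so they meet at w = -3, 1.
For w in [-3, 1], u = w**2 + 2*w - 2 is on the left; area = ∫[-3,1] (-(w**2 + 2*w - 3)) dw = 32/3.

32/3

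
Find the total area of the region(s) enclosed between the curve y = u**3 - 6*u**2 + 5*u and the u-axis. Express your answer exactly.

The curve meets the u-axis where u**3 - 6*u**2 + 5*u = 0, i.e. u*(u - 5)*(u - 1) = 0, at u = 0, 1, 5.
On [0, 1] the curve lies above the axis; ∫[0,1] (u**3 - 6*u**2 + 5*u) du = 3/4, giving area 3/4.
On [1, 5] the curve lies below the axis; ∫[1,5] (u**3 - 6*u**2 + 5*u) du = -32, giving area 32.
Total area = 3/4 + 32 = 131/4.

131/4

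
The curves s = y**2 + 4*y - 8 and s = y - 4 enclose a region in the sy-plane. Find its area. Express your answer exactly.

Both boundary curves give s as a function of y, so integrate with respect to y. Setting them equal: y**2 + 3*y - 4 = 0, i.e. (y - 1)*(y + 4) = 0, so they meet at y = -4, 1.
For y in [-4, 1], s = y**2 + 4*y - 8 is on the left; area = ∫[-4,1] (-(y**2 + 3*y - 4)) dy = 125/6.

125/6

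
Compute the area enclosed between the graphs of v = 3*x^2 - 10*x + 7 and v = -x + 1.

Set the curves equal: 3*x^2 - 10*x + 7 = -x + 1, so 3*x^2 - 9*x + 6 = 0, which factors as 3*(x - 2)*(x - 1) = 0. The curves meet at x = 1, 2.
On [1, 2], v = -x + 1 is on top; that piece has area ∫[1,2] (-(3*x^2 - 9*x + 6)) dx = 1/2.

1/2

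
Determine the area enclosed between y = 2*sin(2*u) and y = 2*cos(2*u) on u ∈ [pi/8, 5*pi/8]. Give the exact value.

2*sqrt(2)

On [pi/8, 5*pi/8], (2*sin(2*u)) - (2*cos(2*u)) = 2*sin(2*u) - 2*cos(2*u) is ≥ 0 throughout, so the area is a single integral of |2*sin(2*u) - 2*cos(2*u)|.
∫[pi/8,5*pi/8] (2*sin(2*u) - 2*cos(2*u)) du = 2*sqrt(2).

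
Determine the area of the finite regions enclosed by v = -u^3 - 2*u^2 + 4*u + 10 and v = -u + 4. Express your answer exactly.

253/12

Set the curves equal: -u^3 - 2*u^2 + 4*u + 10 = -u + 4, so -u^3 - 2*u^2 + 5*u + 6 = 0, which factors as -(u - 2)*(u + 1)*(u + 3) = 0. The curves meet at u = -3, -1, 2.
On [-3, -1], v = -u + 4 is on top; that piece has area ∫[-3,-1] (-(-u^3 - 2*u^2 + 5*u + 6)) du = 16/3.
On [-1, 2], v = -u^3 - 2*u^2 + 4*u + 10 is on top; that piece has area ∫[-1,2] (-u^3 - 2*u^2 + 5*u + 6) du = 63/4.
Total enclosed area = 16/3 + 63/4 = 253/12.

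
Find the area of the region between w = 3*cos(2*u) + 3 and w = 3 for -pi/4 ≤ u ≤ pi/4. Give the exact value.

On [-pi/4, pi/4], (3*cos(2*u) + 3) - (3) = 3*cos(2*u) is ≥ 0 throughout, so the area is a single integral of |3*cos(2*u)|.
∫[-pi/4,pi/4] (3*cos(2*u)) du = 3.

3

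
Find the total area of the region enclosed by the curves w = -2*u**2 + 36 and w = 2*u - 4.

Set the curves equal: -2*u**2 + 36 = 2*u - 4, so -2*u**2 - 2*u + 40 = 0, which factors as -2*(u - 4)*(u + 5) = 0. The curves meet at u = -5, 4.
On [-5, 4], w = -2*u**2 + 36 is on top; that piece has area ∫[-5,4] (-2*u**2 - 2*u + 40) du = 243.

243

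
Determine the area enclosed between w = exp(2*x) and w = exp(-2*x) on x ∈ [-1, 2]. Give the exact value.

-2 + exp(-4)/2 + exp(-2)/2 + exp(2)/2 + exp(4)/2

The difference (exp(2*x)) - (exp(-2*x)) = exp(2*x) - exp(-2*x) changes sign at x = 0 inside [-1, 2], so split the integral there.
∫[-1,0] (exp(2*x) - exp(-2*x)) dx = -exp(2)/2 - exp(-2)/2 + 1; the area of that piece is -1 + exp(-2)/2 + exp(2)/2.
∫[0,2] (exp(2*x) - exp(-2*x)) dx = -1 + exp(-4)/2 + exp(4)/2.
Total area = (-1 + exp(-2)/2 + exp(2)/2) + (-1 + exp(-4)/2 + exp(4)/2) = -2 + exp(-4)/2 + exp(-2)/2 + exp(2)/2 + exp(4)/2.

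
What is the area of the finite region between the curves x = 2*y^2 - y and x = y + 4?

Both boundary curves give x as a function of y, so integrate with respect to y. Setting them equal: 2*y^2 - 2*y - 4 = 0, i.e. 2*(y - 2)*(y + 1) = 0, so they meet at y = -1, 2.
For y in [-1, 2], x = 2*y^2 - y is on the left; area = ∫[-1,2] (-(2*y^2 - 2*y - 4)) dy = 9.

9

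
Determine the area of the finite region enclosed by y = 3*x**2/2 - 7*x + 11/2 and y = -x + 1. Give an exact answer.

Set the curves equal: 3*x**2/2 - 7*x + 11/2 = -x + 1, so 3*x**2/2 - 6*x + 9/2 = 0, which factors as 3*(x - 3)*(x - 1)/2 = 0. The curves meet at x = 1, 3.
On [1, 3], y = -x + 1 is on top; that piece has area ∫[1,3] (-(3*x**2/2 - 6*x + 9/2)) dx = 2.

2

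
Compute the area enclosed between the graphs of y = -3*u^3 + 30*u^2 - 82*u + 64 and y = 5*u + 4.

Set the curves equal: -3*u^3 + 30*u^2 - 82*u + 64 = 5*u + 4, so -3*u^3 + 30*u^2 - 87*u + 60 = 0, which factors as -3*(u - 5)*(u - 4)*(u - 1) = 0. The curves meet at u = 1, 4, 5.
On [1, 4], y = 5*u + 4 is on top; that piece has area ∫[1,4] (-(-3*u^3 + 30*u^2 - 87*u + 60)) du = 135/4.
On [4, 5], y = -3*u^3 + 30*u^2 - 82*u + 64 is on top; that piece has area ∫[4,5] (-3*u^3 + 30*u^2 - 87*u + 60) du = 7/4.
Total enclosed area = 135/4 + 7/4 = 71/2.

71/2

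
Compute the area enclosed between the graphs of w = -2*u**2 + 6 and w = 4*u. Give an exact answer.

Set the curves equal: -2*u**2 + 6 = 4*u, so -2*u**2 - 4*u + 6 = 0, which factors as -2*(u - 1)*(u + 3) = 0. The curves meet at u = -3, 1.
On [-3, 1], w = -2*u**2 + 6 is on top; that piece has area ∫[-3,1] (-2*u**2 - 4*u + 6) du = 64/3.

64/3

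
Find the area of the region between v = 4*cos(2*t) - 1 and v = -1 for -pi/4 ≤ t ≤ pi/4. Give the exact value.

On [-pi/4, pi/4], (4*cos(2*t) - 1) - (-1) = 4*cos(2*t) is ≥ 0 throughout, so the area is a single integral of |4*cos(2*t)|.
∫[-pi/4,pi/4] (4*cos(2*t)) dt = 4.

4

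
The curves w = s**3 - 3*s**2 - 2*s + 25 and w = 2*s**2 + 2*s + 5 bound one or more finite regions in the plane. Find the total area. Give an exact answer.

Set the curves equal: s**3 - 3*s**2 - 2*s + 25 = 2*s**2 + 2*s + 5, so s**3 - 5*s**2 - 4*s + 20 = 0, which factors as (s - 5)*(s - 2)*(s + 2) = 0. The curves meet at s = -2, 2, 5.
On [-2, 2], w = s**3 - 3*s**2 - 2*s + 25 is on top; that piece has area ∫[-2,2] (s**3 - 5*s**2 - 4*s + 20) ds = 160/3.
On [2, 5], w = 2*s**2 + 2*s + 5 is on top; that piece has area ∫[2,5] (-(s**3 - 5*s**2 - 4*s + 20)) ds = 99/4.
Total enclosed area = 160/3 + 99/4 = 937/12.

937/12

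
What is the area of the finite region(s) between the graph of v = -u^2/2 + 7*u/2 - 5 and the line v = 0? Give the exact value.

9/4

The curve meets the u-axis where -u^2/2 + 7*u/2 - 5 = 0, i.e. -(u - 5)*(u - 2)/2 = 0, at u = 2, 5.
On [2, 5] the curve lies above the axis; ∫[2,5] (-u^2/2 + 7*u/2 - 5) du = 9/4, giving area 9/4.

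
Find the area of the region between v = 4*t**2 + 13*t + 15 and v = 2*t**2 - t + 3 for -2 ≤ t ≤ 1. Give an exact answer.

89/3

The difference (4*t**2 + 13*t + 15) - (2*t**2 - t + 3) = 2*t**2 + 14*t + 12 changes sign at t = -1 inside [-2, 1], so split the integral there.
∫[-2,-1] (2*t**2 + 14*t + 12) dt = -13/3; the area of that piece is 13/3.
∫[-1,1] (2*t**2 + 14*t + 12) dt = 76/3.
Total area = 13/3 + 76/3 = 89/3.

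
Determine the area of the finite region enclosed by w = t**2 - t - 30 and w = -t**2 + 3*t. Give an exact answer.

512/3

Set the curves equal: t**2 - t - 30 = -t**2 + 3*t, so 2*t**2 - 4*t - 30 = 0, which factors as 2*(t - 5)*(t + 3) = 0. The curves meet at t = -3, 5.
On [-3, 5], w = -t**2 + 3*t is on top; that piece has area ∫[-3,5] (-(2*t**2 - 4*t - 30)) dt = 512/3.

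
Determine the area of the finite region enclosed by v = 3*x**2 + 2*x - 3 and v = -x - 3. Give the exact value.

1/2

Set the curves equal: 3*x**2 + 2*x - 3 = -x - 3, so 3*x**2 + 3*x = 0, which factors as 3*x*(x + 1) = 0. The curves meet at x = -1, 0.
On [-1, 0], v = -x - 3 is on top; that piece has area ∫[-1,0] (-(3*x**2 + 3*x)) dx = 1/2.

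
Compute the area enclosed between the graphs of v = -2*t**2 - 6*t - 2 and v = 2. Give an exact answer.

1/3

Set the curves equal: -2*t**2 - 6*t - 2 = 2, so -2*t**2 - 6*t - 4 = 0, which factors as -2*(t + 1)*(t + 2) = 0. The curves meet at t = -2, -1.
On [-2, -1], v = -2*t**2 - 6*t - 2 is on top; that piece has area ∫[-2,-1] (-2*t**2 - 6*t - 4) dt = 1/3.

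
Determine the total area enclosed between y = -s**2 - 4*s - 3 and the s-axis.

4/3

The curve meets the s-axis where -s**2 - 4*s - 3 = 0, i.e. -(s + 1)*(s + 3) = 0, at s = -3, -1.
On [-3, -1] the curve lies above the axis; ∫[-3,-1] (-s**2 - 4*s - 3) ds = 4/3, giving area 4/3.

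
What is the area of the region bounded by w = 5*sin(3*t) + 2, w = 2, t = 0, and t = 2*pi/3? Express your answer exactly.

The difference (5*sin(3*t) + 2) - (2) = 5*sin(3*t) changes sign at t = pi/3 inside [0, 2*pi/3], so split the integral there.
∫[0,pi/3] (5*sin(3*t)) dt = 10/3.
∫[pi/3,2*pi/3] (5*sin(3*t)) dt = -10/3; the area of that piece is 10/3.
Total area = 10/3 + 10/3 = 20/3.

20/3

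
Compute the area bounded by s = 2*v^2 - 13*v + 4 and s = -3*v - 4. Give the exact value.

9

Both boundary curves give s as a function of v, so integrate with respect to v. Setting them equal: 2*v^2 - 10*v + 8 = 0, i.e. 2*(v - 4)*(v - 1) = 0, so they meet at v = 1, 4.
For v in [1, 4], s = 2*v^2 - 13*v + 4 is on the left; area = ∫[1,4] (-(2*v^2 - 10*v + 8)) dv = 9.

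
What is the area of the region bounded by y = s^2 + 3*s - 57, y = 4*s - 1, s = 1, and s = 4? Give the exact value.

309/2

On [1, 4], (s^2 + 3*s - 57) - (4*s - 1) = s^2 - s - 56 is ≤ 0 throughout, so the area is a single integral of |s^2 - s - 56|.
∫[1,4] (s^2 - s - 56) ds = -309/2; the area of that piece is 309/2.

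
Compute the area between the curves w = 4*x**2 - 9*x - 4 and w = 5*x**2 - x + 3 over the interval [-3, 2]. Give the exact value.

The difference (4*x**2 - 9*x - 4) - (5*x**2 - x + 3) = -x**2 - 8*x - 7 changes sign at x = -1 inside [-3, 2], so split the integral there.
∫[-3,-1] (-x**2 - 8*x - 7) dx = 28/3.
∫[-1,2] (-x**2 - 8*x - 7) dx = -36; the area of that piece is 36.
Total area = 28/3 + 36 = 136/3.

136/3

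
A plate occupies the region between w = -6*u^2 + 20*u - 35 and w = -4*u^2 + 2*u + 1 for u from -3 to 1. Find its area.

On [-3, 1], (-6*u^2 + 20*u - 35) - (-4*u^2 + 2*u + 1) = -2*u^2 + 18*u - 36 is ≤ 0 throughout, so the area is a single integral of |-2*u^2 + 18*u - 36|.
∫[-3,1] (-2*u^2 + 18*u - 36) du = -704/3; the area of that piece is 704/3.

704/3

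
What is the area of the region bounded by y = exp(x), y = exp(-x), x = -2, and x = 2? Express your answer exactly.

-4 + 2*exp(-2) + 2*exp(2)

The difference (exp(x)) - (exp(-x)) = exp(x) - exp(-x) changes sign at x = 0 inside [-2, 2], so split the integral there.
∫[-2,0] (exp(x) - exp(-x)) dx = -exp(2) - exp(-2) + 2; the area of that piece is -2 + exp(-2) + exp(2).
∫[0,2] (exp(x) - exp(-x)) dx = -2 + exp(-2) + exp(2).
Total area = (-2 + exp(-2) + exp(2)) + (-2 + exp(-2) + exp(2)) = -4 + 2*exp(-2) + 2*exp(2).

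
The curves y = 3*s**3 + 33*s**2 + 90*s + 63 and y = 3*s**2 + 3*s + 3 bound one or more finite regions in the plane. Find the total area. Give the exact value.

Set the curves equal: 3*s**3 + 33*s**2 + 90*s + 63 = 3*s**2 + 3*s + 3, so 3*s**3 + 30*s**2 + 87*s + 60 = 0, which factors as 3*(s + 1)*(s + 4)*(s + 5) = 0. The curves meet at s = -5, -4, -1.
On [-5, -4], y = 3*s**3 + 33*s**2 + 90*s + 63 is on top; that piece has area ∫[-5,-4] (3*s**3 + 30*s**2 + 87*s + 60) ds = 7/4.
On [-4, -1], y = 3*s**2 + 3*s + 3 is on top; that piece has area ∫[-4,-1] (-(3*s**3 + 30*s**2 + 87*s + 60)) ds = 135/4.
Total enclosed area = 7/4 + 135/4 = 71/2.

71/2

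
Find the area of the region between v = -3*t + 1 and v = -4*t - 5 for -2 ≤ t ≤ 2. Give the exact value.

24

On [-2, 2], (-3*t + 1) - (-4*t - 5) = t + 6 is ≥ 0 throughout, so the area is a single integral of |t + 6|.
∫[-2,2] (t + 6) dt = 24.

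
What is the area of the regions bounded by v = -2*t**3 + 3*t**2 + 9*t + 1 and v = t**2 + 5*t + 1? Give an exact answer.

37/6

Set the curves equal: -2*t**3 + 3*t**2 + 9*t + 1 = t**2 + 5*t + 1, so -2*t**3 + 2*t**2 + 4*t = 0, which factors as -2*t*(t - 2)*(t + 1) = 0. The curves meet at t = -1, 0, 2.
On [-1, 0], v = t**2 + 5*t + 1 is on top; that piece has area ∫[-1,0] (-(-2*t**3 + 2*t**2 + 4*t)) dt = 5/6.
On [0, 2], v = -2*t**3 + 3*t**2 + 9*t + 1 is on top; that piece has area ∫[0,2] (-2*t**3 + 2*t**2 + 4*t) dt = 16/3.
Total enclosed area = 5/6 + 16/3 = 37/6.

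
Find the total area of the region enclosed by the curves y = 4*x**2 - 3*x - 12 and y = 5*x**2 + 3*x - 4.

4/3

Set the curves equal: 4*x**2 - 3*x - 12 = 5*x**2 + 3*x - 4, so -x**2 - 6*x - 8 = 0, which factors as -(x + 2)*(x + 4) = 0. The curves meet at x = -4, -2.
On [-4, -2], y = 4*x**2 - 3*x - 12 is on top; that piece has area ∫[-4,-2] (-x**2 - 6*x - 8) dx = 4/3.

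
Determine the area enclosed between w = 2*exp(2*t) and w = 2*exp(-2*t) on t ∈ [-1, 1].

-4 + 2*exp(-2) + 2*exp(2)

The difference (2*exp(2*t)) - (2*exp(-2*t)) = 2*exp(2*t) - 2*exp(-2*t) changes sign at t = 0 inside [-1, 1], so split the integral there.
∫[-1,0] (2*exp(2*t) - 2*exp(-2*t)) dt = -exp(2) - exp(-2) + 2; the area of that piece is -2 + exp(-2) + exp(2).
∫[0,1] (2*exp(2*t) - 2*exp(-2*t)) dt = -2 + exp(-2) + exp(2).
Total area = (-2 + exp(-2) + exp(2)) + (-2 + exp(-2) + exp(2)) = -4 + 2*exp(-2) + 2*exp(2).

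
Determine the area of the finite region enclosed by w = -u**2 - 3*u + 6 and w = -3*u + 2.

32/3

Set the curves equal: -u**2 - 3*u + 6 = -3*u + 2, so -u**2 + 4 = 0, which factors as -(u - 2)*(u + 2) = 0. The curves meet at u = -2, 2.
On [-2, 2], w = -u**2 - 3*u + 6 is on top; that piece has area ∫[-2,2] (-u**2 + 4) du = 32/3.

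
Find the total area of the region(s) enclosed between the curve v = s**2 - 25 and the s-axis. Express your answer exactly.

The curve meets the s-axis where s**2 - 25 = 0, i.e. (s - 5)*(s + 5) = 0, at s = -5, 5.
On [-5, 5] the curve lies below the axis; ∫[-5,5] (s**2 - 25) ds = -500/3, giving area 500/3.

500/3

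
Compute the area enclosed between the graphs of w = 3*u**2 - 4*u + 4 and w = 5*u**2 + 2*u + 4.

9

Set the curves equal: 3*u**2 - 4*u + 4 = 5*u**2 + 2*u + 4, so -2*u**2 - 6*u = 0, which factors as -2*u*(u + 3) = 0. The curves meet at u = -3, 0.
On [-3, 0], w = 3*u**2 - 4*u + 4 is on top; that piece has area ∫[-3,0] (-2*u**2 - 6*u) du = 9.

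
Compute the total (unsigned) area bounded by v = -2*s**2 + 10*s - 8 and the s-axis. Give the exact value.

The curve meets the s-axis where -2*s**2 + 10*s - 8 = 0, i.e. -2*(s - 4)*(s - 1) = 0, at s = 1, 4.
On [1, 4] the curve lies above the axis; ∫[1,4] (-2*s**2 + 10*s - 8) ds = 9, giving area 9.

9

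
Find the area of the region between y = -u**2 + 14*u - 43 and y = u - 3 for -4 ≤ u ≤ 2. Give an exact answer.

342

On [-4, 2], (-u**2 + 14*u - 43) - (u - 3) = -u**2 + 13*u - 40 is ≤ 0 throughout, so the area is a single integral of |-u**2 + 13*u - 40|.
∫[-4,2] (-u**2 + 13*u - 40) du = -342; the area of that piece is 342.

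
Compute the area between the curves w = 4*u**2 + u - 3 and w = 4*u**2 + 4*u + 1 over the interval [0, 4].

On [0, 4], (4*u**2 + u - 3) - (4*u**2 + 4*u + 1) = -3*u - 4 is ≤ 0 throughout, so the area is a single integral of |-3*u - 4|.
∫[0,4] (-3*u - 4) du = -40; the area of that piece is 40.

40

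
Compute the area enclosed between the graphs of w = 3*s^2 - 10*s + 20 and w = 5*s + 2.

Set the curves equal: 3*s^2 - 10*s + 20 = 5*s + 2, so 3*s^2 - 15*s + 18 = 0, which factors as 3*(s - 3)*(s - 2) = 0. The curves meet at s = 2, 3.
On [2, 3], w = 5*s + 2 is on top; that piece has area ∫[2,3] (-(3*s^2 - 15*s + 18)) ds = 1/2.

1/2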